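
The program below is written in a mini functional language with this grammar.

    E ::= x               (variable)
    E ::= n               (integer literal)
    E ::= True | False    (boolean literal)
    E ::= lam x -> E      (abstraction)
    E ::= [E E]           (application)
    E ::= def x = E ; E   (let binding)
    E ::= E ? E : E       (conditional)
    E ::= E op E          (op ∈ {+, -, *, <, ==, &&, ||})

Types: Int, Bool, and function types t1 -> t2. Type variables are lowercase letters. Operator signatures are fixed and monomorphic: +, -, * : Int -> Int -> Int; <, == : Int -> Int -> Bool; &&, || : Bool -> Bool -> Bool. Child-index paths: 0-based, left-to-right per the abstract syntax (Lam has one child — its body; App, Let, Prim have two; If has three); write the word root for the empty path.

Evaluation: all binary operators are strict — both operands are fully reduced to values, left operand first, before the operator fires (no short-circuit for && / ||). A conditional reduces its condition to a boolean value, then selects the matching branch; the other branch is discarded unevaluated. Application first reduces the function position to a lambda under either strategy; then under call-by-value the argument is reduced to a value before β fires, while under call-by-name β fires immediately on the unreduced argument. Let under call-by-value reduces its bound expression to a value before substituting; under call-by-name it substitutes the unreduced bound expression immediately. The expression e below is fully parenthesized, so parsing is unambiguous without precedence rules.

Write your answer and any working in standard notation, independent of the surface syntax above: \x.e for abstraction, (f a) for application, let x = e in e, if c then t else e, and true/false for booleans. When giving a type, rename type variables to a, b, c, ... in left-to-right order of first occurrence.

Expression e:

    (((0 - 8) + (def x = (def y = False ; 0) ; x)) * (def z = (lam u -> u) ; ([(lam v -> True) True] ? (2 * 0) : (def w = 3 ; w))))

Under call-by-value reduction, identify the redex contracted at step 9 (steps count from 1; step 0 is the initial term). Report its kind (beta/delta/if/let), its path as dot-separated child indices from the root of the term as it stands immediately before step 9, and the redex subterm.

Derivation:
step 0: (((0 - 8) + (let x = (let y = false in 0) in x)) * (let z = (\u.u) in (if ((\v.true) true) then (2 * 0) else (let w = 3 in w))))
step 1: [delta@0.0] ((-8 + (let x = (let y = false in 0) in x)) * (let z = (\u.u) in (if ((\v.true) true) then (2 * 0) else (let w = 3 in w))))
step 2: [let@0.1.0] ((-8 + (let x = 0 in x)) * (let z = (\u.u) in (if ((\v.true) true) then (2 * 0) else (let w = 3 in w))))
step 3: [let@0.1] ((-8 + 0) * (let z = (\u.u) in (if ((\v.true) true) then (2 * 0) else (let w = 3 in w))))
step 4: [delta@0] (-8 * (let z = (\u.u) in (if ((\v.true) true) then (2 * 0) else (let w = 3 in w))))
step 5: [let@1] (-8 * (if ((\v.true) true) then (2 * 0) else (let w = 3 in w)))
step 6: [beta@1.0] (-8 * (if true then (2 * 0) else (let w = 3 in w)))
step 7: [if@1] (-8 * (2 * 0))
step 8: [delta@1] (-8 * 0)
step 9: [delta@root] 0

Answer: delta at root : (-8 * 0)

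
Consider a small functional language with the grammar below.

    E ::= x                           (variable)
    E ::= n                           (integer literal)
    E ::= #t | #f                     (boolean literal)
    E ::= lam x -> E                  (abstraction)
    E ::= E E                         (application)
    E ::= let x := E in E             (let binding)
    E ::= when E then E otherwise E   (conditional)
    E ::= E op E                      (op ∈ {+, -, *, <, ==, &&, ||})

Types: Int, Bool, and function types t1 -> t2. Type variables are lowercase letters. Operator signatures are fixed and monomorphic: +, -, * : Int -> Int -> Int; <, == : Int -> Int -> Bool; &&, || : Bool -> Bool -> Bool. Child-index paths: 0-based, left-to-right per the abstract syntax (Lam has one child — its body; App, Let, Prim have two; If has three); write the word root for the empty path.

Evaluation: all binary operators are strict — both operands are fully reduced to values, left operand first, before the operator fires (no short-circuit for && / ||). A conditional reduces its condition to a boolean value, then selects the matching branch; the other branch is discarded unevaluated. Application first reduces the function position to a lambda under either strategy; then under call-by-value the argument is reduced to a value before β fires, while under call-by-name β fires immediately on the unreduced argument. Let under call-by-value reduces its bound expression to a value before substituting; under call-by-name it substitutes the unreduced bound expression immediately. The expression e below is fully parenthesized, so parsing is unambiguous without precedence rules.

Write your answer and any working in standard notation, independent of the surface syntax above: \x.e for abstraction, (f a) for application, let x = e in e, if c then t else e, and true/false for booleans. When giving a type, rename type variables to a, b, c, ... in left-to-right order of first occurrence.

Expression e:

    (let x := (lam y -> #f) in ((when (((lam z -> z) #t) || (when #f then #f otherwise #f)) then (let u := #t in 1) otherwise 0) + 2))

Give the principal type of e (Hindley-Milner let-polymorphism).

Answer: Int

Trace:
\y._ : a -> Bool
let x : forall. a -> Bool
z : b
\z._ : b -> b
  unify b -> b ~ Bool -> c
  unify b ~ Bool
  unify Bool ~ c
_ _ : Bool
  unify Bool ~ Bool
  unify Bool ~ Bool
  unify Bool ~ Bool
  unify Bool ~ Bool
  unify Bool ~ Bool
let u : Bool
  unify Int ~ Int
  unify Int ~ Int
  unify Int ~ Int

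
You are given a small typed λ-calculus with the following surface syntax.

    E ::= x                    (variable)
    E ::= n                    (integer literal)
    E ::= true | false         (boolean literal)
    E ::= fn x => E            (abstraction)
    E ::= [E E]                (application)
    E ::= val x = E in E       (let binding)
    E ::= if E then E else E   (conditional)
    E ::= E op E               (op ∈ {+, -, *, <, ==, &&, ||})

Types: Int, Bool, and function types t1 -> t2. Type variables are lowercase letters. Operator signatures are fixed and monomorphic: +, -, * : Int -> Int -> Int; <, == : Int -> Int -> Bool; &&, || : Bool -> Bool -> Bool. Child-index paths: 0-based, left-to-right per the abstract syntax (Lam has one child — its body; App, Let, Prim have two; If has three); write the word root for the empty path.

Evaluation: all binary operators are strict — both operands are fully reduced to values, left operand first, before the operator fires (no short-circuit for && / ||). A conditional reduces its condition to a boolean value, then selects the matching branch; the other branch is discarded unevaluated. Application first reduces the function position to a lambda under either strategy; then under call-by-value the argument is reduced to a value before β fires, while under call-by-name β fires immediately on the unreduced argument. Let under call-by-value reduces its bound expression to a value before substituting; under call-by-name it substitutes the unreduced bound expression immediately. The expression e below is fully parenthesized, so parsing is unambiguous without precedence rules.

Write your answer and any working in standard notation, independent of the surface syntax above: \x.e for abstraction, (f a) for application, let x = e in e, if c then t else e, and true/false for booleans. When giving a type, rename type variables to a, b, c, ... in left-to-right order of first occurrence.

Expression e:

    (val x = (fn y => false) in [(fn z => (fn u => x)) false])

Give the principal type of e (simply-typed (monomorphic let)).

Trace:
\y._ : a -> Bool
let x : a -> Bool
x : a -> Bool
\u._ : c -> a -> Bool
\z._ : b -> c -> a -> Bool
  unify b -> c -> a -> Bool ~ Bool -> d
  unify b ~ Bool
  unify c -> a -> Bool ~ d
_ _ : c -> a -> Bool

Answer: a -> b -> Bool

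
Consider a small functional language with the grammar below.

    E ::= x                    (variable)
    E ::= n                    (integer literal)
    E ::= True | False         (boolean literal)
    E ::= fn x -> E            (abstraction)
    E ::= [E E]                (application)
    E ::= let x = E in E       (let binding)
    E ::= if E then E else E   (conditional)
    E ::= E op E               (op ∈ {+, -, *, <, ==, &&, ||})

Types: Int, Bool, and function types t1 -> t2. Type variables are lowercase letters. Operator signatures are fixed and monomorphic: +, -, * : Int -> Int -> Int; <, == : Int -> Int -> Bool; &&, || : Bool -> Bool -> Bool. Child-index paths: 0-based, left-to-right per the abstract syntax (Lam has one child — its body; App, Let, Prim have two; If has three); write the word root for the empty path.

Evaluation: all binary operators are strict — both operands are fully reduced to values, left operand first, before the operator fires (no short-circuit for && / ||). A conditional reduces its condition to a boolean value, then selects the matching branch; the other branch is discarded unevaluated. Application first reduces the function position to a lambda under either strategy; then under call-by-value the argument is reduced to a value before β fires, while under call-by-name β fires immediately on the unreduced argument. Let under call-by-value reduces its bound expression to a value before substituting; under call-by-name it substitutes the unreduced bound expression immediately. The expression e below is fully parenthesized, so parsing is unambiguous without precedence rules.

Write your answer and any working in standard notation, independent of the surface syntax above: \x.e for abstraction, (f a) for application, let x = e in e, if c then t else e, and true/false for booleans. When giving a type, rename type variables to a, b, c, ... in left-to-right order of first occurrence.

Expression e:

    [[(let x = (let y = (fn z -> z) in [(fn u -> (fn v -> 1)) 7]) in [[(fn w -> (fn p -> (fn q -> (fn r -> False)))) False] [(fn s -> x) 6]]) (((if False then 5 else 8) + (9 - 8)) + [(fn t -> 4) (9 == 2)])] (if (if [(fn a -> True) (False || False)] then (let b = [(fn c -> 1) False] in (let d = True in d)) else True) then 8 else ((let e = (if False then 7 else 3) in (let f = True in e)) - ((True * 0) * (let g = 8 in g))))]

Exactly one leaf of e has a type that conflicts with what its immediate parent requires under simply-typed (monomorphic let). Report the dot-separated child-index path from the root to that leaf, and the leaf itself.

Derivation:
z : a
\z._ : a -> a
let y : a -> a
\v._ : c -> Int
\u._ : b -> c -> Int
  unify b -> c -> Int ~ Int -> d
  unify b ~ Int
  unify c -> Int ~ d
_ _ : c -> Int
let x : c -> Int
\r._ : h -> Bool
\q._ : g -> h -> Bool
\p._ : f -> g -> h -> Bool
\w._ : e -> f -> g -> h -> Bool
  unify e -> f -> g -> h -> Bool ~ Bool -> i
  unify e ~ Bool
  unify f -> g -> h -> Bool ~ i
_ _ : f -> g -> h -> Bool
x : c -> Int
\s._ : j -> c -> Int
  unify j -> c -> Int ~ Int -> k
  unify j ~ Int
  unify c -> Int ~ k
_ _ : c -> Int
  unify f -> g -> h -> Bool ~ (c -> Int) -> l
  unify f ~ c -> Int
  unify g -> h -> Bool ~ l
_ _ : g -> h -> Bool
  unify Bool ~ Bool
  unify Int ~ Int
  unify Int ~ Int
  unify Int ~ Int
  unify Int ~ Int
  unify Int ~ Int
  unify Int ~ Int
\t._ : m -> Int
  unify Int ~ Int
  unify Int ~ Int
  unify m -> Int ~ Bool -> n
  unify m ~ Bool
  unify Int ~ n
_ _ : Int
  unify Int ~ Int
  unify g -> h -> Bool ~ Int -> o
  unify g ~ Int
  unify h -> Bool ~ o
_ _ : h -> Bool
\a._ : p -> Bool
  unify Bool ~ Bool
  unify Bool ~ Bool
  unify p -> Bool ~ Bool -> q
  unify p ~ Bool
  unify Bool ~ q
_ _ : Bool
  unify Bool ~ Bool
\c._ : r -> Int
  unify r -> Int ~ Bool -> s
  unify r ~ Bool
  unify Int ~ s
_ _ : Int
let b : Int
let d : Bool
d : Bool
  unify Bool ~ Bool
  unify Bool ~ Bool
  unify Bool ~ Bool
  unify Int ~ Int
let e : Int
let f : Bool
e : Int
  unify Int ~ Int
  unify Bool ~ Int
  FAIL: mismatch Bool ~ Int

Answer: 1.2.1.0.0 : true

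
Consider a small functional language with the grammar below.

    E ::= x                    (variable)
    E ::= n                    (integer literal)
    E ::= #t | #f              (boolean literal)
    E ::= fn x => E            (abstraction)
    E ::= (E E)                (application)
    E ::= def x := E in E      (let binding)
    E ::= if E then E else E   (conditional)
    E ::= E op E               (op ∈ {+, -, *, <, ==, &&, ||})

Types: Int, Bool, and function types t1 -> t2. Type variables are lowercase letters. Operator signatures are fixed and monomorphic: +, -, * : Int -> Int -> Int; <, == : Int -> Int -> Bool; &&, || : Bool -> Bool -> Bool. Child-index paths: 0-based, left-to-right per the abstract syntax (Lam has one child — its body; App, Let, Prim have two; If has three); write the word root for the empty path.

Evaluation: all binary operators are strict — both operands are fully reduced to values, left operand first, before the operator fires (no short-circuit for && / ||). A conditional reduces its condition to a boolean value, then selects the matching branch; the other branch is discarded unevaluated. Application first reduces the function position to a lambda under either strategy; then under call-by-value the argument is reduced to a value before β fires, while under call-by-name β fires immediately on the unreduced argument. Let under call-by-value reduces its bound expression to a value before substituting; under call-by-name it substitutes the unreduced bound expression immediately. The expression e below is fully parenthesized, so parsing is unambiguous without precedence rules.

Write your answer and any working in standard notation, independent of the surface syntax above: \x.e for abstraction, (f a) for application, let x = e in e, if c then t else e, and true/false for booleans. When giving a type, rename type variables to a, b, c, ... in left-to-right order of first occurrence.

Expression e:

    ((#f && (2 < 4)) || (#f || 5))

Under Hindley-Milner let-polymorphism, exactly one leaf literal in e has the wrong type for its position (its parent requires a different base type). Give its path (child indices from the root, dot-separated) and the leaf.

Derivation:
  unify Bool ~ Bool
  unify Int ~ Int
  unify Int ~ Int
  unify Bool ~ Bool
  unify Bool ~ Bool
  unify Bool ~ Bool
  unify Int ~ Bool
  FAIL: mismatch Int ~ Bool

Answer: 1.1 : 5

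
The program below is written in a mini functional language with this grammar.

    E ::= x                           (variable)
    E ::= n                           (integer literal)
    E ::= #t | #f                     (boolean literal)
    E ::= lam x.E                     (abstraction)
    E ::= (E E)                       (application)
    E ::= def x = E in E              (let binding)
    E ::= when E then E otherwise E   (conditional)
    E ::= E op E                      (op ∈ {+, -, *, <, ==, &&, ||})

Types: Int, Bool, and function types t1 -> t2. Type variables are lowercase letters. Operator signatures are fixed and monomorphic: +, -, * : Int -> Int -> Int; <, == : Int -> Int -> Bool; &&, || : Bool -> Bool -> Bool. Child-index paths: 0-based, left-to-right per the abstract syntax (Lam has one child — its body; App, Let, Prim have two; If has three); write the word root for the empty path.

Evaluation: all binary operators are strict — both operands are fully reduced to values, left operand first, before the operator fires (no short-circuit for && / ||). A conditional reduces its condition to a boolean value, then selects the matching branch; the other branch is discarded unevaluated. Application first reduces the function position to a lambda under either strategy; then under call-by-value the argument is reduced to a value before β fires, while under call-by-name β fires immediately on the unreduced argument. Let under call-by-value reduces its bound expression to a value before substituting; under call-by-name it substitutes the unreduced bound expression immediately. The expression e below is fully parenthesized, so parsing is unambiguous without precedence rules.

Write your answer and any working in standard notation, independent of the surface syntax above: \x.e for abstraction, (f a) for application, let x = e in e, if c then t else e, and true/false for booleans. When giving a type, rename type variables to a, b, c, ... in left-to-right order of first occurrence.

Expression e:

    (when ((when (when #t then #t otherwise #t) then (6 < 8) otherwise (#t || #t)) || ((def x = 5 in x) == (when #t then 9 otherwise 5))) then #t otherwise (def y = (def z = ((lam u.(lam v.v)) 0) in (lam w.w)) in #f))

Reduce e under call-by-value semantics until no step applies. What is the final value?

Answer: true

Working:
step 0: (if ((if (if true then true else true) then (6 < 8) else (true || true)) || ((let x = 5 in x) == (if true then 9 else 5))) then true else (let y = (let z = ((\u.(\v.v)) 0) in (\w.w)) in false))
step 1: [if@0.0.0] (if ((if true then (6 < 8) else (true || true)) || ((let x = 5 in x) == (if true then 9 else 5))) then true else (let y = (let z = ((\u.(\v.v)) 0) in (\w.w)) in false))
step 2: [if@0.0] (if ((6 < 8) || ((let x = 5 in x) == (if true then 9 else 5))) then true else (let y = (let z = ((\u.(\v.v)) 0) in (\w.w)) in false))
step 3: [delta@0.0] (if (true || ((let x = 5 in x) == (if true then 9 else 5))) then true else (let y = (let z = ((\u.(\v.v)) 0) in (\w.w)) in false))
step 4: [let@0.1.0] (if (true || (5 == (if true then 9 else 5))) then true else (let y = (let z = ((\u.(\v.v)) 0) in (\w.w)) in false))
step 5: [if@0.1.1] (if (true || (5 == 9)) then true else (let y = (let z = ((\u.(\v.v)) 0) in (\w.w)) in false))
step 6: [delta@0.1] (if (true || false) then true else (let y = (let z = ((\u.(\v.v)) 0) in (\w.w)) in false))
step 7: [delta@0] (if true then true else (let y = (let z = ((\u.(\v.v)) 0) in (\w.w)) in false))
step 8: [if@root] true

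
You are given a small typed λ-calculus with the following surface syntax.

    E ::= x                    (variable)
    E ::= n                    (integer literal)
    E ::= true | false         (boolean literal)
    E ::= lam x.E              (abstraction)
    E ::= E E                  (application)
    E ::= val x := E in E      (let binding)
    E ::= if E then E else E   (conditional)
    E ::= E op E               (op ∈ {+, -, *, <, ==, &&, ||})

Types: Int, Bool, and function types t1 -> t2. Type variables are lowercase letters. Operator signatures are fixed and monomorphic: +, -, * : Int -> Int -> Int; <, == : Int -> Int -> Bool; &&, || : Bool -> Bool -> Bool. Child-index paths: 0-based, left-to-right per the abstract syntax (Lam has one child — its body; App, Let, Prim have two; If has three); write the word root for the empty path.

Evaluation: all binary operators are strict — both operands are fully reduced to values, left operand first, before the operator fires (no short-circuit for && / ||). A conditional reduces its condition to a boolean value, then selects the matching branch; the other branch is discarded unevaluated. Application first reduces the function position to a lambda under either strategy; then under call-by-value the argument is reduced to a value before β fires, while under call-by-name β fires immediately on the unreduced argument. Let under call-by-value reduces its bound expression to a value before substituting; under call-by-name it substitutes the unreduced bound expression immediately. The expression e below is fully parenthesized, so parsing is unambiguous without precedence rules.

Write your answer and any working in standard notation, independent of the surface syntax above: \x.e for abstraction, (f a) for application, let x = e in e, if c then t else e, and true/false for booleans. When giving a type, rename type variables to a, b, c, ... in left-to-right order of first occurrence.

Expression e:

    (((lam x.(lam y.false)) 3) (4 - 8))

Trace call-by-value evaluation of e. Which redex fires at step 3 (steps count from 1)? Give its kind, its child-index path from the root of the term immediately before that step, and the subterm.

Answer: beta at root : ((\y.false) -4)

Derivation:
step 0: (((\x.(\y.false)) 3) (4 - 8))
step 1: [beta@0] ((\y.false) (4 - 8))
step 2: [delta@1] ((\y.false) -4)
step 3: [beta@root] false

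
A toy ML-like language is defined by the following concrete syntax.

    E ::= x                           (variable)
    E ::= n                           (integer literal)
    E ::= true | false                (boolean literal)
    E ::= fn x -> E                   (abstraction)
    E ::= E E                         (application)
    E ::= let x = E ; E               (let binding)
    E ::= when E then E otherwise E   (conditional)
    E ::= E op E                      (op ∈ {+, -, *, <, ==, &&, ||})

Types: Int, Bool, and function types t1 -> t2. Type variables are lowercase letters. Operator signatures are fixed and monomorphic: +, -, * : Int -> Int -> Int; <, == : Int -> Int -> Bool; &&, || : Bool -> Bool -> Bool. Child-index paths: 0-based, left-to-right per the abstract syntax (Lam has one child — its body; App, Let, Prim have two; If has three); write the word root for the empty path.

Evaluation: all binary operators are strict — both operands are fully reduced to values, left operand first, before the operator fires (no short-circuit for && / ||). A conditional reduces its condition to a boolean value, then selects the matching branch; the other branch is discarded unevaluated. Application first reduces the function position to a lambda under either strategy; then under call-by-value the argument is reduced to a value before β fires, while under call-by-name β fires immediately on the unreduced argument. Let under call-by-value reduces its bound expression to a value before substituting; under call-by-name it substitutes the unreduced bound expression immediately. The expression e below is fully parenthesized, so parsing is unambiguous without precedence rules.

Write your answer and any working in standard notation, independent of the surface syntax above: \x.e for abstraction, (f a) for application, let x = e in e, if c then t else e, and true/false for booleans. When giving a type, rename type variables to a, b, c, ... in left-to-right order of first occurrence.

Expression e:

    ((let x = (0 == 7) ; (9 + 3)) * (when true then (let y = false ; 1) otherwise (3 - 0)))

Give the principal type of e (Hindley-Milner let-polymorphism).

Answer: Int

Trace:
  unify Int ~ Int
  unify Int ~ Int
let x : Bool
  unify Int ~ Int
  unify Int ~ Int
  unify Int ~ Int
  unify Bool ~ Bool
let y : Bool
  unify Int ~ Int
  unify Int ~ Int
  unify Int ~ Int
  unify Int ~ Int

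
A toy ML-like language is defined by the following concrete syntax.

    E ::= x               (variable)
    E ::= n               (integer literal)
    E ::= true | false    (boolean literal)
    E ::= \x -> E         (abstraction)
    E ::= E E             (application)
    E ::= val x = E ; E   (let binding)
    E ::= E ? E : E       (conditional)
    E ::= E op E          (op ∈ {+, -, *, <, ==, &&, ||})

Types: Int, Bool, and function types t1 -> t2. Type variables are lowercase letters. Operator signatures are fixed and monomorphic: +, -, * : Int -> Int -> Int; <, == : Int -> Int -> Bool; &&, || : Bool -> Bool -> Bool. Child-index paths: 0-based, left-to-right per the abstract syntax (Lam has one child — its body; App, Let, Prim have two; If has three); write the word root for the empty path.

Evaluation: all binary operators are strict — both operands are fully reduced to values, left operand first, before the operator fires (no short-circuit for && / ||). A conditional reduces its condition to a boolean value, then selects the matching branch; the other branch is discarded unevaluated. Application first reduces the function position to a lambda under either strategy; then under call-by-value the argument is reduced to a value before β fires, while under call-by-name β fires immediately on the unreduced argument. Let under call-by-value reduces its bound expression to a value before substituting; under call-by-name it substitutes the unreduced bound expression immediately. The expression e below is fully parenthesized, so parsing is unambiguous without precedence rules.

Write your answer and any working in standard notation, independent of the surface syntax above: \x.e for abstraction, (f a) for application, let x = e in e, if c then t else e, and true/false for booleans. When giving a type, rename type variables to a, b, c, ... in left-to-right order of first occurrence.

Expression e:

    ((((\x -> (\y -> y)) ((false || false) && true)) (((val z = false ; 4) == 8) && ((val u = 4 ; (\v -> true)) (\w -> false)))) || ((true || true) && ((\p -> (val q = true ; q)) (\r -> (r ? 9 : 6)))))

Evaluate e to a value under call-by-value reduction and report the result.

Working:
step 0: ((((\x.(\y.y)) ((false || false) && true)) (((let z = false in 4) == 8) && ((let u = 4 in (\v.true)) (\w.false)))) || ((true || true) && ((\p.(let q = true in q)) (\r.(if r then 9 else 6)))))
step 1: [delta@0.0.1.0] ((((\x.(\y.y)) (false && true)) (((let z = false in 4) == 8) && ((let u = 4 in (\v.true)) (\w.false)))) || ((true || true) && ((\p.(let q = true in q)) (\r.(if r then 9 else 6)))))
step 2: [delta@0.0.1] ((((\x.(\y.y)) false) (((let z = false in 4) == 8) && ((let u = 4 in (\v.true)) (\w.false)))) || ((true || true) && ((\p.(let q = true in q)) (\r.(if r then 9 else 6)))))
step 3: [beta@0.0] (((\y.y) (((let z = false in 4) == 8) && ((let u = 4 in (\v.true)) (\w.false)))) || ((true || true) && ((\p.(let q = true in q)) (\r.(if r then 9 else 6)))))
step 4: [let@0.1.0.0] (((\y.y) ((4 == 8) && ((let u = 4 in (\v.true)) (\w.false)))) || ((true || true) && ((\p.(let q = true in q)) (\r.(if r then 9 else 6)))))
step 5: [delta@0.1.0] (((\y.y) (false && ((let u = 4 in (\v.true)) (\w.false)))) || ((true || true) && ((\p.(let q = true in q)) (\r.(if r then 9 else 6)))))
step 6: [let@0.1.1.0] (((\y.y) (false && ((\v.true) (\w.false)))) || ((true || true) && ((\p.(let q = true in q)) (\r.(if r then 9 else 6)))))
step 7: [beta@0.1.1] (((\y.y) (false && true)) || ((true || true) && ((\p.(let q = true in q)) (\r.(if r then 9 else 6)))))
step 8: [delta@0.1] (((\y.y) false) || ((true || true) && ((\p.(let q = true in q)) (\r.(if r then 9 else 6)))))
step 9: [beta@0] (false || ((true || true) && ((\p.(let q = true in q)) (\r.(if r then 9 else 6)))))
step 10: [delta@1.0] (false || (true && ((\p.(let q = true in q)) (\r.(if r then 9 else 6)))))
step 11: [beta@1.1] (false || (true && (let q = true in q)))
step 12: [let@1.1] (false || (true && true))
step 13: [delta@1] (false || true)
step 14: [delta@root] true

Answer: true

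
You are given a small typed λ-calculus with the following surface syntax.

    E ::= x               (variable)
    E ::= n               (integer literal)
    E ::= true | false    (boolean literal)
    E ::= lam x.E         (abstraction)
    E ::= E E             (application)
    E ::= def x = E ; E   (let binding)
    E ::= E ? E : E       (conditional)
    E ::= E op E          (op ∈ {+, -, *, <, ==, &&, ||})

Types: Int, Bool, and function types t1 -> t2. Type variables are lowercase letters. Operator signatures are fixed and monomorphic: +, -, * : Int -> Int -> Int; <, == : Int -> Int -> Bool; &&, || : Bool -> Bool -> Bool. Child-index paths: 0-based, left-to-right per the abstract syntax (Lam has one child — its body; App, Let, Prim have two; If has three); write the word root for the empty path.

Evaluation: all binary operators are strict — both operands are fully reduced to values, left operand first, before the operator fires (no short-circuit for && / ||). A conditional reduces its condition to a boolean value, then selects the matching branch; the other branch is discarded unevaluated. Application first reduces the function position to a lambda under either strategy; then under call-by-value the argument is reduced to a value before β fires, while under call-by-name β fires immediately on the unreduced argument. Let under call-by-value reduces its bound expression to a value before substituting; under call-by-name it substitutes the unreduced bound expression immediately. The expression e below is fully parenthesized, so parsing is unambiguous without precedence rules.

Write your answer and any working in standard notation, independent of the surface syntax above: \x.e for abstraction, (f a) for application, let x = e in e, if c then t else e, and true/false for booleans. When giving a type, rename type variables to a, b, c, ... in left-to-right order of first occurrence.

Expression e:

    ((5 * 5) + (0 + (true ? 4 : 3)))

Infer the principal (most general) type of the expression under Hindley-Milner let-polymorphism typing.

Trace:
  unify Int ~ Int
  unify Int ~ Int
  unify Int ~ Int
  unify Int ~ Int
  unify Bool ~ Bool
  unify Int ~ Int
  unify Int ~ Int
  unify Int ~ Int

Answer: Int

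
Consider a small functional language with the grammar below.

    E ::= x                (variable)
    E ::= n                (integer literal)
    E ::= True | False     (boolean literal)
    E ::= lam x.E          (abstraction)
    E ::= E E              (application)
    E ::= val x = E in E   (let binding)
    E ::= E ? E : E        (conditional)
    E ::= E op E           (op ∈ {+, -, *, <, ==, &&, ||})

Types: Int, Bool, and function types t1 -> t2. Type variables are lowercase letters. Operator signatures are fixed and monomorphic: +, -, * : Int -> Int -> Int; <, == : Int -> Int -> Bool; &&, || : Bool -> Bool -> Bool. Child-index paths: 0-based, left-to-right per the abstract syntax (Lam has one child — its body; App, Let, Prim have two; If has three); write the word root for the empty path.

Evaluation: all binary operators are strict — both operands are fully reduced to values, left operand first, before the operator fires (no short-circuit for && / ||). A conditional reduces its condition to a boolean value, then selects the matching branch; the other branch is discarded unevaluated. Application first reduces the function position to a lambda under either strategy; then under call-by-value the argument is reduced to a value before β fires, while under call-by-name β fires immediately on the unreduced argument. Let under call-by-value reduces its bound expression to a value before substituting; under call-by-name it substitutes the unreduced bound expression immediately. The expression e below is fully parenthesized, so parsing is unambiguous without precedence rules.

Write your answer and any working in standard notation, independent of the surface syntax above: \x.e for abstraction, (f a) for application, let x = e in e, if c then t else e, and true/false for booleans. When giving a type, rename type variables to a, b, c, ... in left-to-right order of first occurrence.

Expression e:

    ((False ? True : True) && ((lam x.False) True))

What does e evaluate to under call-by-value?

Answer: false

Working:
step 0: ((if false then true else true) && ((\x.false) true))
step 1: [if@0] (true && ((\x.false) true))
step 2: [beta@1] (true && false)
step 3: [delta@root] false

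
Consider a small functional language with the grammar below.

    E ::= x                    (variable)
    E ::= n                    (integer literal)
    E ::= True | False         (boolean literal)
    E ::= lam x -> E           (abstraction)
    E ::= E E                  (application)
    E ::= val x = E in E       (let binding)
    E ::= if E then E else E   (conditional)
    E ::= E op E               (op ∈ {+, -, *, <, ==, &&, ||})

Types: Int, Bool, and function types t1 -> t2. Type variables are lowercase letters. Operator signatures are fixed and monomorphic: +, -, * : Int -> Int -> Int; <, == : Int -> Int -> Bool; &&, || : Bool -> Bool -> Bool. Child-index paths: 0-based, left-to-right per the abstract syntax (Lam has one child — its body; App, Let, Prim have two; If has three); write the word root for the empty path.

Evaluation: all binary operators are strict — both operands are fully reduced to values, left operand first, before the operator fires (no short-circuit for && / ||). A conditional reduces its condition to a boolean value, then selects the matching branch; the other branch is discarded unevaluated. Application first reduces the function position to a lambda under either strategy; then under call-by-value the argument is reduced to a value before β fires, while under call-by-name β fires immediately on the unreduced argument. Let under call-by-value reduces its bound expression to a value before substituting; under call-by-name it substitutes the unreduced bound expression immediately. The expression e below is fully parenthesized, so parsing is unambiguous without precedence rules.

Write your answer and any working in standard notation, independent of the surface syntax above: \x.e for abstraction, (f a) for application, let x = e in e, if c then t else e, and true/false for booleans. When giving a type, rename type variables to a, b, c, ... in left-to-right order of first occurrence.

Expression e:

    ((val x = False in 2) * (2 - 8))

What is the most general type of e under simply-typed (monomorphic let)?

Answer: Int

Derivation:
let x : Bool
  unify Int ~ Int
  unify Int ~ Int
  unify Int ~ Int
  unify Int ~ Int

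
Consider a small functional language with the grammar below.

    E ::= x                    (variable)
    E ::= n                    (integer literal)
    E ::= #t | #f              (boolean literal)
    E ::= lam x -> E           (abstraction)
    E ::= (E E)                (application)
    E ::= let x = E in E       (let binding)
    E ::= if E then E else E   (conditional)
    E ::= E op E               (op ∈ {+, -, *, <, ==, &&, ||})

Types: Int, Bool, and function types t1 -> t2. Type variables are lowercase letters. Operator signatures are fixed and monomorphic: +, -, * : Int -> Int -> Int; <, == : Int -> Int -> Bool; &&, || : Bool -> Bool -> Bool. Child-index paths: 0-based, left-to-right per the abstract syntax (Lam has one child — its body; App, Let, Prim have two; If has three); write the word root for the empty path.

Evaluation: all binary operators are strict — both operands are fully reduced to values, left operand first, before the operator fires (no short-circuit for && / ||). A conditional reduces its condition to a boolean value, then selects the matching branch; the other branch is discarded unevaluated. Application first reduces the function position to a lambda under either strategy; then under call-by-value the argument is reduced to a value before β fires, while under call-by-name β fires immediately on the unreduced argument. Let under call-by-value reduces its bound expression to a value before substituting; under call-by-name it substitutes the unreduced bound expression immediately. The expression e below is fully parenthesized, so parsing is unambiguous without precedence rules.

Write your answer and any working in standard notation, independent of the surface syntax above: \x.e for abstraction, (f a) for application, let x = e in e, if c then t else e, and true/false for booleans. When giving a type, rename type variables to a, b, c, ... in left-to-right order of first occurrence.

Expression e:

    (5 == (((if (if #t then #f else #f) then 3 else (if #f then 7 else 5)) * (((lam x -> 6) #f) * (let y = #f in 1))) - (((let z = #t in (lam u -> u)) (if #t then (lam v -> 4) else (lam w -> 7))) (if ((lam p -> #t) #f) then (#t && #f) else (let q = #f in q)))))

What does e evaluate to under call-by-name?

Answer: false

Trace:
step 0: (5 == (((if (if true then false else false) then 3 else (if false then 7 else 5)) * (((\x.6) false) * (let y = false in 1))) - (((let z = true in (\u.u)) (if true then (\v.4) else (\w.7))) (if ((\p.true) false) then (true && false) else (let q = false in q)))))
step 1: [if@1.0.0.0] (5 == (((if false then 3 else (if false then 7 else 5)) * (((\x.6) false) * (let y = false in 1))) - (((let z = true in (\u.u)) (if true then (\v.4) else (\w.7))) (if ((\p.true) false) then (true && false) else (let q = false in q)))))
step 2: [if@1.0.0] (5 == (((if false then 7 else 5) * (((\x.6) false) * (let y = false in 1))) - (((let z = true in (\u.u)) (if true then (\v.4) else (\w.7))) (if ((\p.true) false) then (true && false) else (let q = false in q)))))
step 3: [if@1.0.0] (5 == ((5 * (((\x.6) false) * (let y = false in 1))) - (((let z = true in (\u.u)) (if true then (\v.4) else (\w.7))) (if ((\p.true) false) then (true && false) else (let q = false in q)))))
step 4: [beta@1.0.1.0] (5 == ((5 * (6 * (let y = false in 1))) - (((let z = true in (\u.u)) (if true then (\v.4) else (\w.7))) (if ((\p.true) false) then (true && false) else (let q = false in q)))))
step 5: [let@1.0.1.1] (5 == ((5 * (6 * 1)) - (((let z = true in (\u.u)) (if true then (\v.4) else (\w.7))) (if ((\p.true) false) then (true && false) else (let q = false in q)))))
step 6: [delta@1.0.1] (5 == ((5 * 6) - (((let z = true in (\u.u)) (if true then (\v.4) else (\w.7))) (if ((\p.true) false) then (true && false) else (let q = false in q)))))
step 7: [delta@1.0] (5 == (30 - (((let z = true in (\u.u)) (if true then (\v.4) else (\w.7))) (if ((\p.true) false) then (true && false) else (let q = false in q)))))
step 8: [let@1.1.0.0] (5 == (30 - (((\u.u) (if true then (\v.4) else (\w.7))) (if ((\p.true) false) then (true && false) else (let q = false in q)))))
step 9: [beta@1.1.0] (5 == (30 - ((if true then (\v.4) else (\w.7)) (if ((\p.true) false) then (true && false) else (let q = false in q)))))
step 10: [if@1.1.0] (5 == (30 - ((\v.4) (if ((\p.true) false) then (true && false) else (let q = false in q)))))
step 11: [beta@1.1] (5 == (30 - 4))
step 12: [delta@1] (5 == 26)
step 13: [delta@root] false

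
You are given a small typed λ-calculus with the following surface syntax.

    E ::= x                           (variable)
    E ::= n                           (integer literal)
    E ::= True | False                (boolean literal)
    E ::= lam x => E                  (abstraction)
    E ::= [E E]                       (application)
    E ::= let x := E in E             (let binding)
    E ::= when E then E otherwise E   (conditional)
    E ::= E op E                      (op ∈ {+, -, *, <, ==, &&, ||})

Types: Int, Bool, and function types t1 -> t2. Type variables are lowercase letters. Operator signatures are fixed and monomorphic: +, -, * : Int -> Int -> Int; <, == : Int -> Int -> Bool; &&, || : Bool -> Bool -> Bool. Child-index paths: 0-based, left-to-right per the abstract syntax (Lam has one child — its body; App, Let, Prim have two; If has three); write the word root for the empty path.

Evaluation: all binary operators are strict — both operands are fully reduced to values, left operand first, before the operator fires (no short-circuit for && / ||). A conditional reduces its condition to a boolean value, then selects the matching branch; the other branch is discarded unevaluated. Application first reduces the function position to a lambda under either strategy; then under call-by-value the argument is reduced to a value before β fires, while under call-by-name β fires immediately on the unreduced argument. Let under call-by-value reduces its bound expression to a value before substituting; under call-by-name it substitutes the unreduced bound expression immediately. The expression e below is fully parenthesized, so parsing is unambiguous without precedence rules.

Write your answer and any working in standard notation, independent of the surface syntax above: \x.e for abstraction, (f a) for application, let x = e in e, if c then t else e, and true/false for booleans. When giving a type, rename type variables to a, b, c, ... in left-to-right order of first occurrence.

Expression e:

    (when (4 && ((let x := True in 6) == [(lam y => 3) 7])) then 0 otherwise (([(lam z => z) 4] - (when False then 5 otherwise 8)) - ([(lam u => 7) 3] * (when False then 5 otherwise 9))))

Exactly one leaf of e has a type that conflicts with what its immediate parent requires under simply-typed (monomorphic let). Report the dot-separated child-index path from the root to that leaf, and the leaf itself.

Trace:
  unify Int ~ Bool
  FAIL: mismatch Int ~ Bool

Answer: 0.0 : 4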